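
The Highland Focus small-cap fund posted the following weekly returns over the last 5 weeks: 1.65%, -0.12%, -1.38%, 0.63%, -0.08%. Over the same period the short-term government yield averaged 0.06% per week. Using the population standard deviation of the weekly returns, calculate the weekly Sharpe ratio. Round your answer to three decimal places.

0.080

Mean return r̄ = 0.700 / 5 = 0.1400%
Population σ = √[Σ(r − r̄)² / 5] = √[4.9466 / 5] = √0.9893 = 0.9946%
Sharpe = (r̄ − rf) / σ = (0.1400 − 0.06) / 0.9946 = 0.0800 / 0.9946 = 0.0804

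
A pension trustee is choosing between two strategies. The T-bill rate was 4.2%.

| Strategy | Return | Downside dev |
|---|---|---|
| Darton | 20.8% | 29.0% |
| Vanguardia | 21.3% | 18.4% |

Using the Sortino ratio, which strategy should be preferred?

Vanguardia

Darton: Sortino ratio = (20.8% − 4.2%) / 29.0% = 0.572
Vanguardia: Sortino ratio = (21.3% − 4.2%) / 18.4% = 0.929
Highest: Vanguardia (0.929).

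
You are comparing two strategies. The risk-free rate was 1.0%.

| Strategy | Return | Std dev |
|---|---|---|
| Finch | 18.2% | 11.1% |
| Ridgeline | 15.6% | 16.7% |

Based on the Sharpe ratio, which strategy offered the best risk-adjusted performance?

Finch: Sharpe ratio = (18.2% − 1.0%) / 11.1% = 1.550
Ridgeline: Sharpe ratio = (15.6% − 1.0%) / 16.7% = 0.874
Highest: Finch (1.550).

Finch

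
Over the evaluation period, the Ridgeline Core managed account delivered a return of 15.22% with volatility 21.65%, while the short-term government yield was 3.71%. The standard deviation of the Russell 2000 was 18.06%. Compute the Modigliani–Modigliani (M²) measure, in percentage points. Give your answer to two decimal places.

13.31

Sharpe = (Rp − Rf) / σp = (15.22% − 3.71%) / 21.65% = 0.5316
M² = Rf + Sharpe × σm = 3.71% + 0.5316 × 18.06% = 13.3107%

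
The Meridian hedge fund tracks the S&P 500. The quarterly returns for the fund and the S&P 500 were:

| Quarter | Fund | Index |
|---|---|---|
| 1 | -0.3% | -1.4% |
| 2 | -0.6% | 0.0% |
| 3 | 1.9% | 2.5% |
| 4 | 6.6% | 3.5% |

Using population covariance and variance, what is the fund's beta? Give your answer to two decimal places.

r̄p = 1.9000%,  r̄m = 1.1500%
Cov = Σ(rp − r̄p)(rm − r̄m) / 4 = 4.8825
Var(rm) = Σ(rm − r̄m)² / 4 = 3.7925
β = Cov / Var = 4.8825 / 3.7925 = 1.2874

1.29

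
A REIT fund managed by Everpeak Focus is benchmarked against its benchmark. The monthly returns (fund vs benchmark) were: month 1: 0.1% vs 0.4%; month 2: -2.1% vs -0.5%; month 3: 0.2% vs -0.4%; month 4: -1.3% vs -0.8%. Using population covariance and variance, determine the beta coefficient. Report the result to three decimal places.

r̄p = -0.7750%,  r̄m = -0.3250%
Cov = Σ(rp − r̄p)(rm − r̄m) / 4 = 0.2606
Var(rm) = Σ(rm − r̄m)² / 4 = 0.1969
β = Cov / Var = 0.2606 / 0.1969 = 1.3235

1.324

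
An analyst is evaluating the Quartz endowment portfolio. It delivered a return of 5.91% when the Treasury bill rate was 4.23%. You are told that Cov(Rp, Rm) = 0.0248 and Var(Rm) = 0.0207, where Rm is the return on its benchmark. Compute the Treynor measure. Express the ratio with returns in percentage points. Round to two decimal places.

β = Cov / Var = 0.0248 / 0.0207 = 1.1981
Treynor = (Rp − Rf) / β = (5.91% − 4.23%) / 1.1981 = 1.68 / 1.1981 = 1.4022

1.40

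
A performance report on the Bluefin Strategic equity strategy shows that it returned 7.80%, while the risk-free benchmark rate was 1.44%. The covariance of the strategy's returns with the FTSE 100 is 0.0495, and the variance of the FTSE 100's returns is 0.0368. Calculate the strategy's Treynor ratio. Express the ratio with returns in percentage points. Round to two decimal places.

4.73

β = Cov / Var = 0.0495 / 0.0368 = 1.3451
Treynor = (Rp − Rf) / β = (7.80% − 1.44%) / 1.3451 = 6.36 / 1.3451 = 4.7283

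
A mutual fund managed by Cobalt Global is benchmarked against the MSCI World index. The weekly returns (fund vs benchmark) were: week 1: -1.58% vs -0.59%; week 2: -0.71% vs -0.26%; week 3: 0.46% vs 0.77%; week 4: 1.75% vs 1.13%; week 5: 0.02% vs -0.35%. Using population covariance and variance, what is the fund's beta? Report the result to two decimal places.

1.49

r̄p = -0.0120%,  r̄m = 0.1400%
Cov = Σ(rp − r̄p)(rm − r̄m) / 5 = 0.6900
Var(rm) = Σ(rm − r̄m)² / 5 = 0.4620
β = Cov / Var = 0.6900 / 0.4620 = 1.4935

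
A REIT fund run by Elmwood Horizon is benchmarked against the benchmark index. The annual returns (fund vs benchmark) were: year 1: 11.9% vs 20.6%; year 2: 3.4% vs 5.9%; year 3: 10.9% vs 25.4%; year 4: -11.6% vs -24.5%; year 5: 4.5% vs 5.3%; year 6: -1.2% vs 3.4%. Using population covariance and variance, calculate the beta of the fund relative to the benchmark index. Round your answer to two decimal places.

0.48

r̄p = 2.9833%,  r̄m = 6.0167%
Cov = Σ(rp − r̄p)(rm − r̄m) / 6 = 123.0553
Var(rm) = Σ(rm − r̄m)² / 6 = 254.5047
β = Cov / Var = 123.0553 / 254.5047 = 0.4835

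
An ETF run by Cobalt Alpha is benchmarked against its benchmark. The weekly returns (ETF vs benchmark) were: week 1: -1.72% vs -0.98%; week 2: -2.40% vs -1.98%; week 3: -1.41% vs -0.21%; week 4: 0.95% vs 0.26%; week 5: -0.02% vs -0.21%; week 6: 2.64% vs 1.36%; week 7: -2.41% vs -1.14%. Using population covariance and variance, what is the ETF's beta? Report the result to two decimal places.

1.65

r̄p = -0.6243%,  r̄m = -0.4143%
Cov = Σ(rp − r̄p)(rm − r̄m) / 7 = 1.6446
Var(rm) = Σ(rm − r̄m)² / 7 = 0.9978
β = Cov / Var = 1.6446 / 0.9978 = 1.6482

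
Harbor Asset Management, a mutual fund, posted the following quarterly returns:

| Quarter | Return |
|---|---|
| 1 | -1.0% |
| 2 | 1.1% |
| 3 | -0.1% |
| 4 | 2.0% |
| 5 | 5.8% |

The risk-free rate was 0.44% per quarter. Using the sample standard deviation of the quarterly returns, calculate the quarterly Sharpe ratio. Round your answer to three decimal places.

r̄ = (-1 + 1.1 − 0.1 + 2 + 5.8) / 5 = 7.80 / 5 = 1.5600%
Sample std dev = √[27.6920 / 4] = 2.6312%
Sharpe = (r̄ − rf) / σ = (1.5600 − 0.44) / 2.6312 = 1.1200 / 2.6312 = 0.4257

0.426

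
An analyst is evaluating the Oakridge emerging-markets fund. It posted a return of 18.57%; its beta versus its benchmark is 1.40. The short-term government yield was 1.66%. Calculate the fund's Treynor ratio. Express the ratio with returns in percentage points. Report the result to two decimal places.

12.08

Treynor = (Rp − Rf) / β = (18.57% − 1.66%) / 1.40 = 16.91 / 1.40 = 12.0786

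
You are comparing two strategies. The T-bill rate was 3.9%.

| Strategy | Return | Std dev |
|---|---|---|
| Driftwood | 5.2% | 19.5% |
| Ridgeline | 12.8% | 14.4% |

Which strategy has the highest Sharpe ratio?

Ridgeline

Driftwood: Sharpe ratio = (5.2% − 3.9%) / 19.5% = 0.067
Ridgeline: Sharpe ratio = (12.8% − 3.9%) / 14.4% = 0.618
Highest: Ridgeline (0.618).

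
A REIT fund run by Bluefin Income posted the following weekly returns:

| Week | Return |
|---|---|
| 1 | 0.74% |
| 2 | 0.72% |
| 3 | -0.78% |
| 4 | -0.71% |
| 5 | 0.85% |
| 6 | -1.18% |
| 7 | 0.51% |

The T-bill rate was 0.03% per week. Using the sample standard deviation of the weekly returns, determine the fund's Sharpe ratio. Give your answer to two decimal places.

-0.01

μ = (0.74 + 0.72 − 0.78 − 0.71 + 0.85 − 1.18 + 0.51) / 7 = 0.150 / 7 = 0.0214%
Sample std dev = √[4.5503 / 6] = 0.8709%
Sharpe = (μ − rf) / σ = (0.0214 − 0.03) / 0.8709 = -0.0086 / 0.8709 = -0.0099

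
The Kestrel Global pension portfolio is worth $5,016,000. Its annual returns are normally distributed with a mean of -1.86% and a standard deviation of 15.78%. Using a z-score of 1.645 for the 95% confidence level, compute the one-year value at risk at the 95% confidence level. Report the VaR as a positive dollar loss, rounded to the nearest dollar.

$1,395,356

Return at the 95% tail: μ − z·σ = -1.86% − 1.645 × 15.78% = -1.86 − 25.9581 = -27.8181%
VaR = −(-27.8181%) × $5,016,000 = 27.8181% × $5,016,000 = $1,395,356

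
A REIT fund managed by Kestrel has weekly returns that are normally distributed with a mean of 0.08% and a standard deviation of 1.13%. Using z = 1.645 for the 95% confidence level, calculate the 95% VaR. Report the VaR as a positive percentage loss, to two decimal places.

VaR (as % loss) = −(μ − z·σ) = −(0.08% − 1.645 × 1.13%) = −(-1.77885%) = 1.77885%

1.78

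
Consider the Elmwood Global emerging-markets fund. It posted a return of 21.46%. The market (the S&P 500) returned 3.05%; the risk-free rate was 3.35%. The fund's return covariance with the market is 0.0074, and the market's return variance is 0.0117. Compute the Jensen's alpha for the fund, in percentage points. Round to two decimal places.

18.30

β = Cov / Var = 0.0074 / 0.0117 = 0.6325
E[R] = Rf + β(Rm − Rf) = 3.35% + 0.6325 × (3.05% − 3.35%) = 3.1603%
α = Rp − E[R] = 21.46% − 3.1603% = 18.2997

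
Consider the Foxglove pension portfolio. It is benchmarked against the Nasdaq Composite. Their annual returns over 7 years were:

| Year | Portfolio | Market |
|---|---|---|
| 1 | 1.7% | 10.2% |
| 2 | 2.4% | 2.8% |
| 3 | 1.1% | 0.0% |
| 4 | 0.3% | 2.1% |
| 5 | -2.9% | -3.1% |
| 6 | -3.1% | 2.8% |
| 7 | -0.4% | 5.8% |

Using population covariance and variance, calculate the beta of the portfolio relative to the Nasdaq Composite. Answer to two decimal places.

r̄p = -0.1286%,  r̄m = 2.9429%
Cov = Σ(rp − r̄p)(rm − r̄m) / 7 = 3.6184
Var(rm) = Σ(rm − r̄m)² / 7 = 15.2510
β = Cov / Var = 3.6184 / 15.2510 = 0.2373

0.24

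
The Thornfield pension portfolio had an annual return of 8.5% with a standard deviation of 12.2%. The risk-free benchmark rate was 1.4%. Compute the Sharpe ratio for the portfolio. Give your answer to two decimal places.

0.58

Sharpe = (Rp − Rf) / σp = (8.5% − 1.4%) / 12.2% = 7.10% / 12.2% = 0.5820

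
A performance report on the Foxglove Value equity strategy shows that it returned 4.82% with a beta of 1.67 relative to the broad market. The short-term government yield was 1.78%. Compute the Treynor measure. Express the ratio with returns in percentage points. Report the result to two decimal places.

1.82

Treynor = (Rp − Rf) / β = (4.82% − 1.78%) / 1.67 = 3.04 / 1.67 = 1.8204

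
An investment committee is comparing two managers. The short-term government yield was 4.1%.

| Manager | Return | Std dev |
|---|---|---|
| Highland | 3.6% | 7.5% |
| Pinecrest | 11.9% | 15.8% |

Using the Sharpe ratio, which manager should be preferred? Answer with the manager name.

Highland: Sharpe ratio = (3.6% − 4.1%) / 7.5% = -0.067
Pinecrest: Sharpe ratio = (11.9% − 4.1%) / 15.8% = 0.494
Highest: Pinecrest (0.494).

Pinecrest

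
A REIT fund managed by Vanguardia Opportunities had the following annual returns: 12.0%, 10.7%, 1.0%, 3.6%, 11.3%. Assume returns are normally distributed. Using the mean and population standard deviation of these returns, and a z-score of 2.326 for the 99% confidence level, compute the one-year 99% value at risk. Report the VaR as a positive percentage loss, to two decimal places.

μ = (12 + 10.7 + 1 + 3.6 + 11.3) / 5 = 7.7200%
Σ(r − μ)² = (12 − 7.7200)² + (10.7 − 7.7200)² + … = 102.1480
σ = √[102.1480 / 5] = 4.5199%
VaR = −(μ − z·σ) = −(7.7200 − 2.326 × 4.5199) = −(-2.7933) = 2.7933%

2.79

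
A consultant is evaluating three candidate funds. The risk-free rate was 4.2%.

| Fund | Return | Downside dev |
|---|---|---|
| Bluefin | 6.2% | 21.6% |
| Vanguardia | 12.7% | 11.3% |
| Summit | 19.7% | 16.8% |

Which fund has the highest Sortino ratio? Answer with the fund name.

Summit

Bluefin: Sortino ratio = (6.2% − 4.2%) / 21.6% = 0.093
Vanguardia: Sortino ratio = (12.7% − 4.2%) / 11.3% = 0.752
Summit: Sortino ratio = (19.7% − 4.2%) / 16.8% = 0.923
Highest: Summit (0.923).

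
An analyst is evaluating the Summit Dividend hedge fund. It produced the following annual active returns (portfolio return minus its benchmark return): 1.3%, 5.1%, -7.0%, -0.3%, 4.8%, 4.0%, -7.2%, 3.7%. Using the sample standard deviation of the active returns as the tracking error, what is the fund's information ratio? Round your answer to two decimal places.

Mean return r̄ = 4.40 / 8 = 0.5500%
Σ(r − r̄)² = 178.9400; sample σ = √(178.9400/7) = 5.0560%
IR = r̄ / tracking error = 0.5500 / 5.0560 = 0.1088

0.11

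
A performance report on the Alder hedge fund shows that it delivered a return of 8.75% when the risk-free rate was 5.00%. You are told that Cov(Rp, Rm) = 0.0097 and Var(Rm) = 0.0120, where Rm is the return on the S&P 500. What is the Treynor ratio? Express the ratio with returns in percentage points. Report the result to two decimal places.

β = Cov / Var = 0.0097 / 0.0120 = 0.8083
Treynor = (Rp − Rf) / β = (8.75% − 5.00%) / 0.8083 = 3.75 / 0.8083 = 4.6394

4.64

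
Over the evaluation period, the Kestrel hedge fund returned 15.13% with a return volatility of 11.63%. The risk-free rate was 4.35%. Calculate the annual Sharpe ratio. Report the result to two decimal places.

Sharpe = (Rp − Rf) / σp = (15.13% − 4.35%) / 11.63% = 10.78% / 11.63% = 0.9269

0.93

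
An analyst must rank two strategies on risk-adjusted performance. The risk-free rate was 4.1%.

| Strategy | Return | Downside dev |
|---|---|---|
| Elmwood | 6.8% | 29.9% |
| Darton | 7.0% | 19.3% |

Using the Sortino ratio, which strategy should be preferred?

Darton

Elmwood: Sortino ratio = (6.8% − 4.1%) / 29.9% = 0.090
Darton: Sortino ratio = (7.0% − 4.1%) / 19.3% = 0.150
Highest: Darton (0.150).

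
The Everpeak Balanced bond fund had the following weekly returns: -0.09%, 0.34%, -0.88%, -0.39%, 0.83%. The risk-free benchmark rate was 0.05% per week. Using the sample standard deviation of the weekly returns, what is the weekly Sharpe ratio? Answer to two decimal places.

-0.13

Mean return r̄ = -0.190 / 5 = -0.0380%
Sample std dev = √[1.7319 / 4] = 0.6580%
Sharpe = (r̄ − rf) / σ = (-0.0380 − 0.05) / 0.6580 = -0.0880 / 0.6580 = -0.1337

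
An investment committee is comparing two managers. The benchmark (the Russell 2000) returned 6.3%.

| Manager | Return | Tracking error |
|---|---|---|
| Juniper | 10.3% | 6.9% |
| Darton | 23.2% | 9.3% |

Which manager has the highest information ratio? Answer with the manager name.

Darton

Juniper: IR = (10.3% − 6.3%) / 6.9% = 0.580
Darton: IR = (23.2% − 6.3%) / 9.3% = 1.817
Highest: Darton (1.817).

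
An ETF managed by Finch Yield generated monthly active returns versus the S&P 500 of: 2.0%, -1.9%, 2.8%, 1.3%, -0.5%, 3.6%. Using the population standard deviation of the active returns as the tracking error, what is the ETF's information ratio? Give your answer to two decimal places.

r̄ = (2 − 1.9 + 2.8 + 1.3 − 0.5 + 3.6) / 6 = 1.2167%
Population σ = √[Σ(r − r̄)² / 6] = √[21.4683 / 6] = √3.5781 = 1.8916%
IR = r̄ / tracking error = 1.2167 / 1.8916 = 0.6432

0.64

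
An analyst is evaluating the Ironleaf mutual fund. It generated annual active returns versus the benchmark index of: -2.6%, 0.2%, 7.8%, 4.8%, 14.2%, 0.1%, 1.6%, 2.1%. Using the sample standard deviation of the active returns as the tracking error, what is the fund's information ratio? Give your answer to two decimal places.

Mean return r̄ = 28.20 / 8 = 3.5250%
Σ(r − r̄)² = 199.8950; sample σ = √(199.8950/7) = 5.3438%
IR = r̄ / tracking error = 3.5250 / 5.3438 = 0.6596

0.66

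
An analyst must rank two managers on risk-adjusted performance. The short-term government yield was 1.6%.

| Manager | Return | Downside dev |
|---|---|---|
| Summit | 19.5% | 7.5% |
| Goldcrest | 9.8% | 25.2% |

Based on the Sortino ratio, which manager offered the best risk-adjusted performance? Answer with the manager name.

Summit: Sortino ratio = (19.5% − 1.6%) / 7.5% = 2.387
Goldcrest: Sortino ratio = (9.8% − 1.6%) / 25.2% = 0.325
Highest: Summit (2.387).

Summit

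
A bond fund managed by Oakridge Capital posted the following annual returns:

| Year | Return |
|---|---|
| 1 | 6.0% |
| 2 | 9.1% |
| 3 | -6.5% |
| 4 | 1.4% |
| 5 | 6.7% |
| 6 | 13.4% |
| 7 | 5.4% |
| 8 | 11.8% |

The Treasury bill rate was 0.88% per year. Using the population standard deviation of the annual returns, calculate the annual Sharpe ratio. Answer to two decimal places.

μ = (6 + 9.1 − 6.5 + 1.4 + 6.7 + 13.4 + 5.4 + 11.8) / 8 = 5.9125%
Σ(r − μ)² = 276.2088; population σ = √(276.2088/8) = 5.8759%
Sharpe = (μ − rf) / σ = (5.9125 − 0.88) / 5.8759 = 5.0325 / 5.8759 = 0.8565

0.86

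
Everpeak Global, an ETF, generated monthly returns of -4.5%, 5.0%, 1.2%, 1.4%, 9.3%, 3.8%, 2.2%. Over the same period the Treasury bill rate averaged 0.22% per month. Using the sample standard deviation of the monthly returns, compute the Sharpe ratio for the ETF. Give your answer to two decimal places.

Mean return r̄ = 18.40 / 7 = 2.6286%
Σ(r − r̄)² = 106.0543; sample σ = √(106.0543/6) = 4.2042%
Sharpe = (r̄ − rf) / σ = (2.6286 − 0.22) / 4.2042 = 2.4086 / 4.2042 = 0.5729

0.57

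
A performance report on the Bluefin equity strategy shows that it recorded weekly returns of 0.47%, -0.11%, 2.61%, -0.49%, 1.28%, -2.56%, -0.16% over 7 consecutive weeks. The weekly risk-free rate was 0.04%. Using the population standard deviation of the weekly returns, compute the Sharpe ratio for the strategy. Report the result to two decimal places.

0.07

r̄ = (0.47 − 0.11 + 2.61 − 0.49 + 1.28 − 2.56 − 0.16) / 7 = 1.040 / 7 = 0.1486%
Σ(r − r̄)² = 15.3483; population σ = √(15.3483/7) = 1.4807%
Sharpe = (r̄ − rf) / σ = (0.1486 − 0.04) / 1.4807 = 0.1086 / 1.4807 = 0.0733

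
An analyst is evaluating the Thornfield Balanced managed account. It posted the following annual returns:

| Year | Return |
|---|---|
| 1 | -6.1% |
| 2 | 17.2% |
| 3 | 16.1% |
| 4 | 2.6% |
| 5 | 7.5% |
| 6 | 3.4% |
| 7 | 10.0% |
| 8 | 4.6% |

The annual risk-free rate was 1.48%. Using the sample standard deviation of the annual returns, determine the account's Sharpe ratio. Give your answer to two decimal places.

0.71

r̄ = (-6.1 + 17.2 + 16.1 + 2.6 + 7.5 + 3.4 + 10 + 4.6) / 8 = 55.30 / 8 = 6.9125%
Sample σ = √[Σ(r − r̄)² / 7] = √[405.7288 / 7] = √57.9613 = 7.6132%
Sharpe = (r̄ − rf) / σ = (6.9125 − 1.48) / 7.6132 = 5.4325 / 7.6132 = 0.7136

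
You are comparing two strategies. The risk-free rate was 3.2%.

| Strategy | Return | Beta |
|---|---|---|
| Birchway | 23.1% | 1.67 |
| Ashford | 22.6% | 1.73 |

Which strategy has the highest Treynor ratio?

Birchway: Treynor = (23.1% − 3.2%) / 1.67 = 11.916
Ashford: Treynor = (22.6% − 3.2%) / 1.73 = 11.214
Highest: Birchway (11.916).

Birchway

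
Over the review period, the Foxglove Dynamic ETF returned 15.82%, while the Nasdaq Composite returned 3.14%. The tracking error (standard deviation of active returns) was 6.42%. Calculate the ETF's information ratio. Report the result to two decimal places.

IR = (Rp − Rb) / TE = (15.82% − 3.14%) / 6.42% = 12.68% / 6.42% = 1.9751

1.98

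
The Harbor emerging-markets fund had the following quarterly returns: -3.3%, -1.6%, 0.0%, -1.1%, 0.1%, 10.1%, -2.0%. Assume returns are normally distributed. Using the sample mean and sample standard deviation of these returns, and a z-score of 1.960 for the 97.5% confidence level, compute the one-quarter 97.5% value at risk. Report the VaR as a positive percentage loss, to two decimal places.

8.45

r̄ = (-3.3 − 1.6 + 0 − 1.1 + 0.1 + 10.1 − 2) / 7 = 0.3143%
Σ(r − r̄)² = 119.9886; sample σ = √(119.9886/6) = 4.4719%
VaR = −(r̄ − z·σ) = −(0.3143 − 1.960 × 4.4719) = −(-8.4506) = 8.4506%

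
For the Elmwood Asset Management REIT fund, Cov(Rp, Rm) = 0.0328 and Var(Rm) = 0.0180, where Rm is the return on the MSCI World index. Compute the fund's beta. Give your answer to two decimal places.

β = Cov(Rp, Rm) / Var(Rm) = 0.0328 / 0.0180 = 1.8222

1.82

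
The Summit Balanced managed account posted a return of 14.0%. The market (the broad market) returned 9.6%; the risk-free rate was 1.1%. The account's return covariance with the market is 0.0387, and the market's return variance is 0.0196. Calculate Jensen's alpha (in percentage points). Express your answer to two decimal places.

β = Cov / Var = 0.0387 / 0.0196 = 1.9745
E[R] = Rf + β(Rm − Rf) = 1.1% + 1.9745 × (9.6% − 1.1%) = 17.8833%
α = Rp − E[R] = 14.0% − 17.8833% = -3.8833

-3.88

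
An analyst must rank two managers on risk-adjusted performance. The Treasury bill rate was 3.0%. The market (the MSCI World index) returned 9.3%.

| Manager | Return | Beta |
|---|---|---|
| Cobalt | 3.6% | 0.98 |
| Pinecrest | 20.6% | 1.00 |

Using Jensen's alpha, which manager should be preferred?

Cobalt: α = 3.6% − [3.0% + 0.98 × (9.3% − 3.0%)] = -5.574
Pinecrest: α = 20.6% − [3.0% + 1.00 × (9.3% − 3.0%)] = 11.300
Highest: Pinecrest (11.300).

Pinecrest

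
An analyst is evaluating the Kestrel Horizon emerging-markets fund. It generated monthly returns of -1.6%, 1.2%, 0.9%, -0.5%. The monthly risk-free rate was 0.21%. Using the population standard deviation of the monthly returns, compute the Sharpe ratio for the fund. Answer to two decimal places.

r̄ = (-1.6 + 1.2 + 0.9 − 0.5) / 4 = -0.00 / 4 = 0.0000%
Σ(r − r̄)² = 5.0600; population σ = √(5.0600/4) = 1.1247%
Sharpe = (r̄ − rf) / σ = (0.0000 − 0.21) / 1.1247 = -0.2100 / 1.1247 = -0.1867

-0.19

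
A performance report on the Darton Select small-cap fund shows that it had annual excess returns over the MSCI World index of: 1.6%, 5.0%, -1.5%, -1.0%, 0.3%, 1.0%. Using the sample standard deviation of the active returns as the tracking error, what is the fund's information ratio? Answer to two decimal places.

0.39

μ = (1.6 + 5 − 1.5 − 1 + 0.3 + 1) / 6 = 0.9000%
Σ(r − μ)² = (1.6 − 0.9000)² + (5 − 0.9000)² + … = 27.0400
σ = √[27.0400 / 5] = 2.3255%
IR = μ / tracking error = 0.9000 / 2.3255 = 0.3870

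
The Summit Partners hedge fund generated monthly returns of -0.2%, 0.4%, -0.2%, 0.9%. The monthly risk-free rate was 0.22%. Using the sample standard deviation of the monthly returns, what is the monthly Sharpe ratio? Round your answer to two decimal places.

μ = (-0.2 + 0.4 − 0.2 + 0.9) / 4 = 0.90 / 4 = 0.2250%
Sample std dev = √[0.8475 / 3] = 0.5315%
Sharpe = (μ − rf) / σ = (0.2250 − 0.22) / 0.5315 = 0.0050 / 0.5315 = 0.0094

0.01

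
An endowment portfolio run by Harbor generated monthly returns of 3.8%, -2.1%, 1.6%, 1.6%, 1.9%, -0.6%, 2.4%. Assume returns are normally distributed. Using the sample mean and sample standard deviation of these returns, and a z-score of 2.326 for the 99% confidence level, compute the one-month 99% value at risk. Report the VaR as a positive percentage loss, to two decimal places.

3.34

Mean return r̄ = 8.60 / 7 = 1.2286%
Sample std dev = √[23.1343 / 6] = 1.9636%
VaR = −(r̄ − z·σ) = −(1.2286 − 2.326 × 1.9636) = −(-3.3387) = 3.3387%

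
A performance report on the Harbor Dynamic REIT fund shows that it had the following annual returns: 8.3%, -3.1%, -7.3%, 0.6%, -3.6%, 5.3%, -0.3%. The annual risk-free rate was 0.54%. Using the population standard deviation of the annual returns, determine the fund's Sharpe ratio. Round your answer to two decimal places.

-0.11

Mean return μ = -0.10 / 7 = -0.0143%
Σ(r − μ)² = (8.3 − (-0.0143))² + (-3.1 − (-0.0143))² + … = 173.2886
σ = √[173.2886 / 7] = 4.9755%
Sharpe = (μ − rf) / σ = (-0.0143 − 0.54) / 4.9755 = -0.5543 / 4.9755 = -0.1114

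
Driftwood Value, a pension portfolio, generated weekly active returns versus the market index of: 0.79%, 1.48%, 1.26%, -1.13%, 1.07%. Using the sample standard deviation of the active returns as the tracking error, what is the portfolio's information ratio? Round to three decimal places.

Mean return μ = 3.470 / 5 = 0.6940%
Sample std dev = √[4.4157 / 4] = 1.0507%
IR = μ / tracking error = 0.6940 / 1.0507 = 0.6605

0.661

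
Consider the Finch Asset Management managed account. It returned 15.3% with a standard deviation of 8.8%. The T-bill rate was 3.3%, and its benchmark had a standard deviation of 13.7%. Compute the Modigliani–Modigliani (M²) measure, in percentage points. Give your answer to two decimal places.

21.98

Sharpe = (Rp − Rf) / σp = (15.3% − 3.3%) / 8.8% = 1.3636
M² = Rf + Sharpe × σm = 3.3% + 1.3636 × 13.7% = 21.9813%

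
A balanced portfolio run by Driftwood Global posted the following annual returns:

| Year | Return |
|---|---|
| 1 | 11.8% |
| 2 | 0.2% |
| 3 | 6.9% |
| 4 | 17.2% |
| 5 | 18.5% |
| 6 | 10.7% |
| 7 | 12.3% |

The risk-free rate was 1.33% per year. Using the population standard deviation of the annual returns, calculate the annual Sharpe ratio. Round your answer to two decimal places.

r̄ = (11.8 + 0.2 + 6.9 + 17.2 + 18.5 + 10.7 + 12.3) / 7 = 11.0857%
Σ(r − r̄)² = 230.5086; population σ = √(230.5086/7) = 5.7384%
Sharpe = (r̄ − rf) / σ = (11.0857 − 1.33) / 5.7384 = 9.7557 / 5.7384 = 1.7001

1.70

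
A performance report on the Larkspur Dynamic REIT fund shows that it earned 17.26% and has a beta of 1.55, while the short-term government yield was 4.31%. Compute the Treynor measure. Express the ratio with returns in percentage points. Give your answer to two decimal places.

Treynor = (Rp − Rf) / β = (17.26% − 4.31%) / 1.55 = 12.95 / 1.55 = 8.3548

8.35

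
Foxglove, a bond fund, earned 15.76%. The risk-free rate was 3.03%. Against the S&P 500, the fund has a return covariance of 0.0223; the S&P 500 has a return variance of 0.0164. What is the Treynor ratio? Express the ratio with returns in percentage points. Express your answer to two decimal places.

9.36

β = Cov / Var = 0.0223 / 0.0164 = 1.3598
Treynor = (Rp − Rf) / β = (15.76% − 3.03%) / 1.3598 = 12.73 / 1.3598 = 9.3617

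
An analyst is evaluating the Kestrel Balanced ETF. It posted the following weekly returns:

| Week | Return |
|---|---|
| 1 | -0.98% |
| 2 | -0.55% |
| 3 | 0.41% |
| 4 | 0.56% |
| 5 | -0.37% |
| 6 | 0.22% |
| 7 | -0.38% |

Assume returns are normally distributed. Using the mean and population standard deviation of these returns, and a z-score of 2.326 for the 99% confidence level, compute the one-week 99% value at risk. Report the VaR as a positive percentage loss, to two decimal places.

1.37

r̄ = (-0.98 − 0.55 + 0.41 + 0.56 − 0.37 + 0.22 − 0.38) / 7 = -1.090 / 7 = -0.1557%
Population σ = √[Σ(r − r̄)² / 7] = √[1.9046 / 7] = √0.2721 = 0.5216%
VaR = −(r̄ − z·σ) = −(-0.1557 − 2.326 × 0.5216) = −(-1.3689) = 1.3689%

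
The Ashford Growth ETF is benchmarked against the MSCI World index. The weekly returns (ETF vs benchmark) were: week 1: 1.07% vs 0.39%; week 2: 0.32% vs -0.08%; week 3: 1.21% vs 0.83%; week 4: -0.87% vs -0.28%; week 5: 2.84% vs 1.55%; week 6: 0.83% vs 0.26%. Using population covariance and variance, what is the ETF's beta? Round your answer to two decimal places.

1.75

r̄p = 0.9000%,  r̄m = 0.4450%
Cov = Σ(rp − r̄p)(rm − r̄m) / 6 = 0.6424
Var(rm) = Σ(rm − r̄m)² / 6 = 0.3680
β = Cov / Var = 0.6424 / 0.3680 = 1.7457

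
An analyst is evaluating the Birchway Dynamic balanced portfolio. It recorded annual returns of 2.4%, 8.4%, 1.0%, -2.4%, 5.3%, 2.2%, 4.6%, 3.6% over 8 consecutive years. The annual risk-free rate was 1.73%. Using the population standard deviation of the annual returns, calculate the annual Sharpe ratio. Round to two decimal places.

r̄ = (2.4 + 8.4 + 1 − 2.4 + 5.3 + 2.2 + 4.6 + 3.6) / 8 = 25.10 / 8 = 3.1375%
Population std dev = √[71.3788 / 8] = 2.9870%
Sharpe = (r̄ − rf) / σ = (3.1375 − 1.73) / 2.9870 = 1.4075 / 2.9870 = 0.4712

0.47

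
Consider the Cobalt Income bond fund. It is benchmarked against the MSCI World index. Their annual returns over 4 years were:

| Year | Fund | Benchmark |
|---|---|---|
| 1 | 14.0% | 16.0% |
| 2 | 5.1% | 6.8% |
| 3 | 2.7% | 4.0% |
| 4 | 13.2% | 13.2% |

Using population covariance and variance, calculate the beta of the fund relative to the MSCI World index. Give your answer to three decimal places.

1.013

r̄p = 8.7500%,  r̄m = 10.0000%
Cov = Σ(rp − r̄p)(rm − r̄m) / 4 = 23.4300
Var(rm) = Σ(rm − r̄m)² / 4 = 23.1200
β = Cov / Var = 23.4300 / 23.1200 = 1.0134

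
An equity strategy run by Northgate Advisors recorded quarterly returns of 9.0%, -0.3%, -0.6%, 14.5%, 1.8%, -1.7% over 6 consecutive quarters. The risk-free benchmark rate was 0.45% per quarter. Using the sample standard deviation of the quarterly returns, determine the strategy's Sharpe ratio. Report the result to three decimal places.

0.512

r̄ = (9 − 0.3 − 0.6 + 14.5 + 1.8 − 1.7) / 6 = 3.7833%
Σ(r − r̄)² = (9 − 3.7833)² + (-0.3 − 3.7833)² + … = 211.9483
σ = √[211.9483 / 5] = 6.5107%
Sharpe = (r̄ − rf) / σ = (3.7833 − 0.45) / 6.5107 = 3.3333 / 6.5107 = 0.5120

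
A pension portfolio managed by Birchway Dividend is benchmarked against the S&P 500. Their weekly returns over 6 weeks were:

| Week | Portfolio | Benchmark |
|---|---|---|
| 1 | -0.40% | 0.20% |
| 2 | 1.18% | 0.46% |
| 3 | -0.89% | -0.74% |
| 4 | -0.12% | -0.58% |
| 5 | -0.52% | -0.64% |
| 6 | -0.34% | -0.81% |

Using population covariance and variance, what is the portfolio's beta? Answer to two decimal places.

0.97

r̄p = -0.1817%,  r̄m = -0.3517%
Cov = Σ(rp − r̄p)(rm − r̄m) / 6 = 0.2360
Var(rm) = Σ(rm − r̄m)² / 6 = 0.2432
β = Cov / Var = 0.2360 / 0.2432 = 0.9704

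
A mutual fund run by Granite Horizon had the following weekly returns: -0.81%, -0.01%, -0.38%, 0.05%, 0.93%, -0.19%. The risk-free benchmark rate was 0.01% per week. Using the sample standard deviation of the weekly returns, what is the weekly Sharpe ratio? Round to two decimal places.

-0.14

Mean return μ = -0.410 / 6 = -0.0683%
Σ(r − μ)² = 1.6761; sample σ = √(1.6761/5) = 0.5790%
Sharpe = (μ − rf) / σ = (-0.0683 − 0.01) / 0.5790 = -0.0783 / 0.5790 = -0.1352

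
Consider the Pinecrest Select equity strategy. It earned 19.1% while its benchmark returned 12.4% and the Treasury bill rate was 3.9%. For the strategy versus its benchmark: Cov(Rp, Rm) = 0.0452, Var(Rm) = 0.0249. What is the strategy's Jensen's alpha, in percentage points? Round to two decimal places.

β = Cov / Var = 0.0452 / 0.0249 = 1.8153
E[R] = Rf + β(Rm − Rf) = 3.9% + 1.8153 × (12.4% − 3.9%) = 19.3301%
α = Rp − E[R] = 19.1% − 19.3301% = -0.2301

-0.23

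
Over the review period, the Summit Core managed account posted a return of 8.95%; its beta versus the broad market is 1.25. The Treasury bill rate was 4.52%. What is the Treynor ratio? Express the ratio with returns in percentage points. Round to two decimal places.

3.54

Treynor = (Rp − Rf) / β = (8.95% − 4.52%) / 1.25 = 4.43 / 1.25 = 3.5440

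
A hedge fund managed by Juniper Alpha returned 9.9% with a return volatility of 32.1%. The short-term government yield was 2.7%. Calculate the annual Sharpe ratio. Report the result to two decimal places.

Sharpe = (Rp − Rf) / σp = (9.9% − 2.7%) / 32.1% = 7.20% / 32.1% = 0.2243

0.22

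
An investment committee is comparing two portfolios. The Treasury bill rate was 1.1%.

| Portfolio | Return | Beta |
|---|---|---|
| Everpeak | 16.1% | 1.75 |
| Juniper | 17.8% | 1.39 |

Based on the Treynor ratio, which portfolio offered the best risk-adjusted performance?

Everpeak: Treynor = (16.1% − 1.1%) / 1.75 = 8.571
Juniper: Treynor = (17.8% − 1.1%) / 1.39 = 12.014
Highest: Juniper (12.014).

Juniper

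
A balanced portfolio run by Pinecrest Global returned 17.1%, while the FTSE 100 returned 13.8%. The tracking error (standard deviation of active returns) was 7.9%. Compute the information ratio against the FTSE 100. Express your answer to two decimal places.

0.42

IR = (Rp − Rb) / TE = (17.1% − 13.8%) / 7.9% = 3.30% / 7.9% = 0.4177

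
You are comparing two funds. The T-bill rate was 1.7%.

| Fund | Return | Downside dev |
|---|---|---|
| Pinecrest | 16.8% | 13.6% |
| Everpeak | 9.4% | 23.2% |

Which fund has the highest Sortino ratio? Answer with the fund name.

Pinecrest

Pinecrest: Sortino ratio = (16.8% − 1.7%) / 13.6% = 1.110
Everpeak: Sortino ratio = (9.4% − 1.7%) / 23.2% = 0.332
Highest: Pinecrest (1.110).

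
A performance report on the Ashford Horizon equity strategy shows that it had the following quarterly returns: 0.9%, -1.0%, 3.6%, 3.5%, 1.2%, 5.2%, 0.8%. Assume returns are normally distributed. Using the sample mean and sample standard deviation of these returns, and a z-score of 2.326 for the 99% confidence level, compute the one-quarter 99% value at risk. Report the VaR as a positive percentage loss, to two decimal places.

2.94

μ = (0.9 − 1 + 3.6 + 3.5 + 1.2 + 5.2 + 0.8) / 7 = 14.20 / 7 = 2.0286%
Σ(r − μ)² = 27.3343; sample σ = √(27.3343/6) = 2.1344%
VaR = −(μ − z·σ) = −(2.0286 − 2.326 × 2.1344) = −(-2.9360) = 2.9360%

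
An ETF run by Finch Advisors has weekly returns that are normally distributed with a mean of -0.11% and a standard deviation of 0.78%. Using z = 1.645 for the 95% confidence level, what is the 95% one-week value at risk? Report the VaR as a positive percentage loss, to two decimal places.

1.39

VaR (as % loss) = −(μ − z·σ) = −(-0.11% − 1.645 × 0.78%) = −(-1.3931%) = 1.3931%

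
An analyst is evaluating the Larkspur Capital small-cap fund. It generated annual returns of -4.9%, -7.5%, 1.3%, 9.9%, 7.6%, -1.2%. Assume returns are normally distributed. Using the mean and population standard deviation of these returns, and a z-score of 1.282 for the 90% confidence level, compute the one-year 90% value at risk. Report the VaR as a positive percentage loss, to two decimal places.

r̄ = (-4.9 − 7.5 + 1.3 + 9.9 + 7.6 − 1.2) / 6 = 0.8667%
Population σ = √[Σ(r − r̄)² / 6] = √[234.6533 / 6] = √39.1089 = 6.2537%
VaR = −(r̄ − z·σ) = −(0.8667 − 1.282 × 6.2537) = −(-7.1505) = 7.1505%

7.15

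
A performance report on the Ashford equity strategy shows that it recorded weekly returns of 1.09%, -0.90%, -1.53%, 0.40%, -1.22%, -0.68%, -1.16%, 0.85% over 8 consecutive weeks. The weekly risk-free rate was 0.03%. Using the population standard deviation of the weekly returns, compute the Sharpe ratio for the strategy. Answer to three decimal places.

μ = (1.09 − 0.9 − 1.53 + 0.4 − 1.22 − 0.68 − 1.16 + 0.85) / 8 = -0.3938%
Σ(r − μ)² = (1.09 − (-0.3938))² + (-0.9 − (-0.3938))² + … = 7.2776
population σ = √(7.2776 / 8) = √0.9097 = 0.9538%
Sharpe = (μ − rf) / σ = (-0.3938 − 0.03) / 0.9538 = -0.4238 / 0.9538 = -0.4443

-0.444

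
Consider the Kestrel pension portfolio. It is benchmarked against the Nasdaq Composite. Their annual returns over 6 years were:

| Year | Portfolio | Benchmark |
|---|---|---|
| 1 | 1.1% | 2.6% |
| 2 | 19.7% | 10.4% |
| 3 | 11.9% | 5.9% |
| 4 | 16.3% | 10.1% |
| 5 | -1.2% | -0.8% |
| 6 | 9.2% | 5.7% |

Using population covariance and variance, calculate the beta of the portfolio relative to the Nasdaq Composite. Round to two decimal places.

1.86

r̄p = 9.5000%,  r̄m = 5.6500%
Cov = Σ(rp − r̄p)(rm − r̄m) / 6 = 28.9883
Var(rm) = Σ(rm − r̄m)² / 6 = 15.5558
β = Cov / Var = 28.9883 / 15.5558 = 1.8635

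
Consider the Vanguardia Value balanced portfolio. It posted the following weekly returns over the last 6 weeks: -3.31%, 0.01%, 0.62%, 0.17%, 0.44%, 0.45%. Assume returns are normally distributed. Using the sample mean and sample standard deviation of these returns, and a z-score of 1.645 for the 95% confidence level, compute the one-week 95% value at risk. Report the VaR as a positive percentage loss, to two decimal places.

μ = (-3.31 + 0.01 + 0.62 + 0.17 + 0.44 + 0.45) / 6 = -0.2700%
Sample σ = √[Σ(r − μ)² / 5] = √[11.3282 / 5] = √2.2656 = 1.5052%
VaR = −(μ − z·σ) = −(-0.2700 − 1.645 × 1.5052) = −(-2.7461) = 2.7461%

2.75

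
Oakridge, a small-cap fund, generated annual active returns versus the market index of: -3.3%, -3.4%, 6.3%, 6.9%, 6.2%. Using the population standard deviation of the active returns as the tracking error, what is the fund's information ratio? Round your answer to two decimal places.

r̄ = (-3.3 − 3.4 + 6.3 + 6.9 + 6.2) / 5 = 12.70 / 5 = 2.5400%
Σ(r − r̄)² = (-3.3 − 2.5400)² + (-3.4 − 2.5400)² + … = 115.9320
σ = √[115.9320 / 5] = 4.8152%
IR = r̄ / tracking error = 2.5400 / 4.8152 = 0.5275

0.53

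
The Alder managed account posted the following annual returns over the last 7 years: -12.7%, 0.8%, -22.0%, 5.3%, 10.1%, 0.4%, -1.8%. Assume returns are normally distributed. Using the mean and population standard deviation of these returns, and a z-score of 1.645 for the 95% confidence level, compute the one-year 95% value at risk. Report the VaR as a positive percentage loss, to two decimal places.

Mean return r̄ = -19.90 / 7 = -2.8429%
Population std dev = √[722.8571 / 7] = 10.1620%
VaR = −(r̄ − z·σ) = −(-2.8429 − 1.645 × 10.1620) = −(-19.5594) = 19.5594%

19.56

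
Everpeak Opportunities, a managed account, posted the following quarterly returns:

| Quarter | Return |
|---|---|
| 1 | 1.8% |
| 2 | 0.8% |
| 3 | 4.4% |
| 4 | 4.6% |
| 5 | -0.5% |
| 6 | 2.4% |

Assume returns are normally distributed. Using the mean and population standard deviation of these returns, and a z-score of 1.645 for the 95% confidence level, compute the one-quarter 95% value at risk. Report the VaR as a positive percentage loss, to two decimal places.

0.76

Mean return r̄ = 13.50 / 6 = 2.2500%
Population std dev = √[20.0350 / 6] = 1.8273%
VaR = −(r̄ − z·σ) = −(2.2500 − 1.645 × 1.8273) = −(-0.7559) = 0.7559%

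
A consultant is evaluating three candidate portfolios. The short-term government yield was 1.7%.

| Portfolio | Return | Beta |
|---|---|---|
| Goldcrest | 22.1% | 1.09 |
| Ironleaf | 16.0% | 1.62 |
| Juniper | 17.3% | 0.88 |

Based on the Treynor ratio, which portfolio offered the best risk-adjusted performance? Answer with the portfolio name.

Goldcrest: Treynor = (22.1% − 1.7%) / 1.09 = 18.716
Ironleaf: Treynor = (16.0% − 1.7%) / 1.62 = 8.827
Juniper: Treynor = (17.3% − 1.7%) / 0.88 = 17.727
Highest: Goldcrest (18.716).

Goldcrest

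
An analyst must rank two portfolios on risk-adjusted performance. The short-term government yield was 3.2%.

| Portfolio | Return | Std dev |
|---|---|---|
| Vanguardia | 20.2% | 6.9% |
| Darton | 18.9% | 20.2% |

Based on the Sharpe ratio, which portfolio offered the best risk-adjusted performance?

Vanguardia: Sharpe ratio = (20.2% − 3.2%) / 6.9% = 2.464
Darton: Sharpe ratio = (18.9% − 3.2%) / 20.2% = 0.777
Highest: Vanguardia (2.464).

Vanguardia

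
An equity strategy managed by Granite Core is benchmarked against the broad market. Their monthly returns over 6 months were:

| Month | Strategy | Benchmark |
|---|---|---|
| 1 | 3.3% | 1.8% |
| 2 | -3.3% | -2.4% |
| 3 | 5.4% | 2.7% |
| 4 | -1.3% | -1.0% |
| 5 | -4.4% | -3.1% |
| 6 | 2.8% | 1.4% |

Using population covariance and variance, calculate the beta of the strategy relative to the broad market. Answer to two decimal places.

1.65

r̄p = 0.4167%,  r̄m = -0.1000%
Cov = Σ(rp − r̄p)(rm − r̄m) / 6 = 7.9250
Var(rm) = Σ(rm − r̄m)² / 6 = 4.8000
β = Cov / Var = 7.9250 / 4.8000 = 1.6510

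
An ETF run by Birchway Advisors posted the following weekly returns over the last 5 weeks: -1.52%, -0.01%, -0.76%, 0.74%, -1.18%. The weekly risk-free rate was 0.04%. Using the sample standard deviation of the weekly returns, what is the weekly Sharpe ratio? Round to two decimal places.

-0.64

μ = (-1.52 − 0.01 − 0.76 + 0.74 − 1.18) / 5 = -0.5460%
Σ(r − μ)² = 3.3375; sample σ = √(3.3375/4) = 0.9134%
Sharpe = (μ − rf) / σ = (-0.5460 − 0.04) / 0.9134 = -0.5860 / 0.9134 = -0.6416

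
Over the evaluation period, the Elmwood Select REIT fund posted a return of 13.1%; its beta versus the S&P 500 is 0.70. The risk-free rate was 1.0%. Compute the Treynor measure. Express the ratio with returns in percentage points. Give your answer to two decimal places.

Treynor = (Rp − Rf) / β = (13.1% − 1.0%) / 0.70 = 12.10 / 0.70 = 17.2857

17.29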